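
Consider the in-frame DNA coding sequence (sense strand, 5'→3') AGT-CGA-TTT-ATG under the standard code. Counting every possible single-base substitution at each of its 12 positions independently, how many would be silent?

Codon 1 (AGT, Ser): 1 synonymous substitution.
Codon 2 (CGA, Arg): 4 synonymous substitutions.
Codon 3 (TTT, Phe): 1 synonymous substitution.
Codon 4 (ATG, Met): 0 synonymous substitutions.
Total: 1 + 4 + 1 + 0 = 6.

6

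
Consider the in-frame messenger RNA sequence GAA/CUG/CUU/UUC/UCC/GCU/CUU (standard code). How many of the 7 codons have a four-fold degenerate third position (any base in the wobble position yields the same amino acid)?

Codon 1 GAA (Glu): third position 2-fold.
Codon 2 CUG (Leu): third position 4-fold.
Codon 3 CUU (Leu): third position 4-fold.
Codon 4 UUC (Phe): third position 2-fold.
Codon 5 UCC (Ser): third position 4-fold.
Codon 6 GCU (Ala): third position 4-fold.
Codon 7 CUU (Leu): third position 4-fold.
Four-fold degenerate third positions: 5.

5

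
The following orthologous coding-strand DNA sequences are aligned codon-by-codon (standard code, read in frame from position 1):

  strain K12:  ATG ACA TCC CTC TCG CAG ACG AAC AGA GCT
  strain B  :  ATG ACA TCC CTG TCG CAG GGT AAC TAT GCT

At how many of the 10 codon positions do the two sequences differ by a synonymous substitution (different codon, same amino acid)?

Codon 1: ATG Met / ATG Met — identical.
Codon 2: ACA Thr / ACA Thr — identical.
Codon 3: TCC Ser / TCC Ser — identical.
Codon 4: CTC Leu / CTG Leu — synonymous.
Codon 5: TCG Ser / TCG Ser — identical.
Codon 6: CAG Gln / CAG Gln — identical.
Codon 7: ACG Thr / GGT Gly — nonsynonymous.
Codon 8: AAC Asn / AAC Asn — identical.
Codon 9: AGA Arg / TAT Tyr — nonsynonymous.
Codon 10: GCT Ala / GCT Ala — identical.
Synonymous differences: 1.

1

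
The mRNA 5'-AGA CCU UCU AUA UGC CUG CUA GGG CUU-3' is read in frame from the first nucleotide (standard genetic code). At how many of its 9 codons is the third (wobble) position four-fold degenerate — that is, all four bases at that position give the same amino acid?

Codon 1 AGA (Arg): third position 2-fold.
Codon 2 CCU (Pro): third position 4-fold.
Codon 3 UCU (Ser): third position 4-fold.
Codon 4 AUA (Ile): third position 3-fold.
Codon 5 UGC (Cys): third position 2-fold.
Codon 6 CUG (Leu): third position 4-fold.
Codon 7 CUA (Leu): third position 4-fold.
Codon 8 GGG (Gly): third position 4-fold.
Codon 9 CUU (Leu): third position 4-fold.
Four-fold degenerate third positions: 6.

6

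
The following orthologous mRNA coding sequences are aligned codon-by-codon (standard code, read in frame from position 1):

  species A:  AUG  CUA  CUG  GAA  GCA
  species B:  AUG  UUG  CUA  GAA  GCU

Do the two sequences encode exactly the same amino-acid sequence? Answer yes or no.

yes

Codon 1: AUG Met / AUG Met — identical.
Codon 2: CUA Leu / UUG Leu — synonymous.
Codon 3: CUG Leu / CUA Leu — synonymous.
Codon 4: GAA Glu / GAA Glu — identical.
Codon 5: GCA Ala / GCU Ala — synonymous.
Nonsynonymous differences: 0 → same protein.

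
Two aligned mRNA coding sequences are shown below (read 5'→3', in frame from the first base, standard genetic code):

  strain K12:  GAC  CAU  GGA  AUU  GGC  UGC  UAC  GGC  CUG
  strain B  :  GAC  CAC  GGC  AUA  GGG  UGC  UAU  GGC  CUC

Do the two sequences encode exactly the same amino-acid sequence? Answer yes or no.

yes

Codon 1: GAC Asp / GAC Asp — identical.
Codon 2: CAU His / CAC His — synonymous.
Codon 3: GGA Gly / GGC Gly — synonymous.
Codon 4: AUU Ile / AUA Ile — synonymous.
Codon 5: GGC Gly / GGG Gly — synonymous.
Codon 6: UGC Cys / UGC Cys — identical.
Codon 7: UAC Tyr / UAU Tyr — synonymous.
Codon 8: GGC Gly / GGC Gly — identical.
Codon 9: CUG Leu / CUC Leu — synonymous.
Nonsynonymous differences: 0 → same protein.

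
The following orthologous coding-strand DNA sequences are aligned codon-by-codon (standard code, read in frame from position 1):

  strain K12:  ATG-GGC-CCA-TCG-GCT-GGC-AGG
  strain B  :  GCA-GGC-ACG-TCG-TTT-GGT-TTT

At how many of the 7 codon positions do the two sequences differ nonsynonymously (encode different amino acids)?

4

Codon 1: ATG Met / GCA Ala — nonsynonymous.
Codon 2: GGC Gly / GGC Gly — identical.
Codon 3: CCA Pro / ACG Thr — nonsynonymous.
Codon 4: TCG Ser / TCG Ser — identical.
Codon 5: GCT Ala / TTT Phe — nonsynonymous.
Codon 6: GGC Gly / GGT Gly — synonymous.
Codon 7: AGG Arg / TTT Phe — nonsynonymous.
Nonsynonymous differences: 4.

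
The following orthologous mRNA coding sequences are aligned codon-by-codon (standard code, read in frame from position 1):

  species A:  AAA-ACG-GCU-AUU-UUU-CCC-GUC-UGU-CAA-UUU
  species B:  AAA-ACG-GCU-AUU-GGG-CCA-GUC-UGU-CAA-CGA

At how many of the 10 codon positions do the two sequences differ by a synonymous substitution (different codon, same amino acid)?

1

Codon 1: AAA Lys / AAA Lys — identical.
Codon 2: ACG Thr / ACG Thr — identical.
Codon 3: GCU Ala / GCU Ala — identical.
Codon 4: AUU Ile / AUU Ile — identical.
Codon 5: UUU Phe / GGG Gly — nonsynonymous.
Codon 6: CCC Pro / CCA Pro — synonymous.
Codon 7: GUC Val / GUC Val — identical.
Codon 8: UGU Cys / UGU Cys — identical.
Codon 9: CAA Gln / CAA Gln — identical.
Codon 10: UUU Phe / CGA Arg — nonsynonymous.
Synonymous differences: 1.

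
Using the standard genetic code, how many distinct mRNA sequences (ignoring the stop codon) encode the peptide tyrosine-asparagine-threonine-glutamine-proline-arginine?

Tyr: 2 codons.
Asn: 2 codons.
Thr: 4 codons.
Gln: 2 codons.
Pro: 4 codons.
Arg: 6 codons.
2 × 2 × 4 × 2 × 4 × 6 = 768.

768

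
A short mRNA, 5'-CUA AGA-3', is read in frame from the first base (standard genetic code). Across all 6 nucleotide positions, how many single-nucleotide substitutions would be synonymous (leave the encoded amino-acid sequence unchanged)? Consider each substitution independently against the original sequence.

6

Codon 1 (CUA, Leu): 4 synonymous substitutions.
Codon 2 (AGA, Arg): 2 synonymous substitutions.
Total: 4 + 2 = 6.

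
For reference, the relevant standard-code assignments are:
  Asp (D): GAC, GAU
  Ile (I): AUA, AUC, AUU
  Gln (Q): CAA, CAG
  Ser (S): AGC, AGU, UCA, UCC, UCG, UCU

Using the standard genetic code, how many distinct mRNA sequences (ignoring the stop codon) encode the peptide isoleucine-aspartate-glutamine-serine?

Ile: 3 codons.
Asp: 2 codons.
Gln: 2 codons.
Ser: 6 codons.
3 × 2 × 2 × 6 = 72.

72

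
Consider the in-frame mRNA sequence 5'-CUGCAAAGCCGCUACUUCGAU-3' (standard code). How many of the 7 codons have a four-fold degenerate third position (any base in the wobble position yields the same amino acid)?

2

Codon 1 CUG (Leu): third position 4-fold.
Codon 2 CAA (Gln): third position 2-fold.
Codon 3 AGC (Ser): third position 2-fold.
Codon 4 CGC (Arg): third position 4-fold.
Codon 5 UAC (Tyr): third position 2-fold.
Codon 6 UUC (Phe): third position 2-fold.
Codon 7 GAU (Asp): third position 2-fold.
Four-fold degenerate third positions: 2.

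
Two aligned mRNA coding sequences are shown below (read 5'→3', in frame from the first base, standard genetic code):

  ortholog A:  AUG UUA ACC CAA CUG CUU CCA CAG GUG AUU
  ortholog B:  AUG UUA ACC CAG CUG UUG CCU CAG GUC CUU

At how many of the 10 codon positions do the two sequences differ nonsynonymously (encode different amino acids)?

1

Codon 1: AUG Met / AUG Met — identical.
Codon 2: UUA Leu / UUA Leu — identical.
Codon 3: ACC Thr / ACC Thr — identical.
Codon 4: CAA Gln / CAG Gln — synonymous.
Codon 5: CUG Leu / CUG Leu — identical.
Codon 6: CUU Leu / UUG Leu — synonymous.
Codon 7: CCA Pro / CCU Pro — synonymous.
Codon 8: CAG Gln / CAG Gln — identical.
Codon 9: GUG Val / GUC Val — synonymous.
Codon 10: AUU Ile / CUU Leu — nonsynonymous.
Nonsynonymous differences: 1.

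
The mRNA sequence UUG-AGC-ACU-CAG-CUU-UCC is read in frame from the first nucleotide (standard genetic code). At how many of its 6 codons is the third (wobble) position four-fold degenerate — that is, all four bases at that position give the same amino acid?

3

Codon 1 UUG (Leu): third position 2-fold.
Codon 2 AGC (Ser): third position 2-fold.
Codon 3 ACU (Thr): third position 4-fold.
Codon 4 CAG (Gln): third position 2-fold.
Codon 5 CUU (Leu): third position 4-fold.
Codon 6 UCC (Ser): third position 4-fold.
Four-fold degenerate third positions: 3.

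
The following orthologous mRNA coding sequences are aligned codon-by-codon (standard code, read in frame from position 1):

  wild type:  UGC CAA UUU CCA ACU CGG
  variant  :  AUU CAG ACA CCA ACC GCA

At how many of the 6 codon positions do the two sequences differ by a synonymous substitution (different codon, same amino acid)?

2

Codon 1: UGC Cys / AUU Ile — nonsynonymous.
Codon 2: CAA Gln / CAG Gln — synonymous.
Codon 3: UUU Phe / ACA Thr — nonsynonymous.
Codon 4: CCA Pro / CCA Pro — identical.
Codon 5: ACU Thr / ACC Thr — synonymous.
Codon 6: CGG Arg / GCA Ala — nonsynonymous.
Synonymous differences: 2.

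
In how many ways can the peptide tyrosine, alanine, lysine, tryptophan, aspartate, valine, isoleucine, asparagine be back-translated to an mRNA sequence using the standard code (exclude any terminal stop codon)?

Tyr: 2 codons.
Ala: 4 codons.
Lys: 2 codons.
Trp: 1 codon.
Asp: 2 codons.
Val: 4 codons.
Ile: 3 codons.
Asn: 2 codons.
2 × 4 × 2 × 1 × 2 × 4 × 3 × 2 = 768.

768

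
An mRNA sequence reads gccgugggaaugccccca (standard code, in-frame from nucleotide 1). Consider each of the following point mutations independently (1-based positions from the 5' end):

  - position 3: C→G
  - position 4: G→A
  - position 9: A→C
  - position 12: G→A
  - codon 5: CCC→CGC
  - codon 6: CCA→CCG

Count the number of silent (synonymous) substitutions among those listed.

Codon 1: GCC (Ala) → GCG (Ala) — synonymous.
Codon 2: GUG (Val) → AUG (Met) — missense.
Codon 3: GGA (Gly) → GGC (Gly) — synonymous.
Codon 4: AUG (Met) → AUA (Ile) — missense.
Codon 5: CCC (Pro) → CGC (Arg) — missense.
Codon 6: CCA (Pro) → CCG (Pro) — synonymous.
Synonymous: 3 of 6.

3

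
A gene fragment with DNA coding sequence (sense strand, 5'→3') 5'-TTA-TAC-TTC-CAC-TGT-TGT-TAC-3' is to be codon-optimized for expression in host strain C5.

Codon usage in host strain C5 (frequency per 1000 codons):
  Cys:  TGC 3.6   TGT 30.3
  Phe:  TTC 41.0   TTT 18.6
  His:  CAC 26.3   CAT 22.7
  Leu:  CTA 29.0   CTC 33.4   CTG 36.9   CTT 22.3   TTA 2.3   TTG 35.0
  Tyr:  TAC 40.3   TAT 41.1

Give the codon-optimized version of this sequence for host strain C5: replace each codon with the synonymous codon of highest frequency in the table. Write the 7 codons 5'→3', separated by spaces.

CTG TAT TTC CAC TGT TGT TAT

Codon 1 (Leu): best is CTG at 36.9.
Codon 2 (Tyr): best is TAT at 41.1.
Codon 3 (Phe): best is TTC at 41.0.
Codon 4 (His): best is CAC at 26.3.
Codon 5 (Cys): best is TGT at 30.3.
Codon 6 (Cys): best is TGT at 30.3.
Codon 7 (Tyr): best is TAT at 41.1.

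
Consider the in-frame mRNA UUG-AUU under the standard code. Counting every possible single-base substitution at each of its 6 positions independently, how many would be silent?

4

Codon 1 (UUG, Leu): 2 synonymous substitutions.
Codon 2 (AUU, Ile): 2 synonymous substitutions.
Total: 2 + 2 = 4.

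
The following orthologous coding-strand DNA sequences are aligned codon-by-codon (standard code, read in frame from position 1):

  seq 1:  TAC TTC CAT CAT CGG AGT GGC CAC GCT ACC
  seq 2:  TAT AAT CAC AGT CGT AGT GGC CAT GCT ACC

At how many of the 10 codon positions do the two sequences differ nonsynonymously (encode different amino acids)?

Codon 1: TAC Tyr / TAT Tyr — synonymous.
Codon 2: TTC Phe / AAT Asn — nonsynonymous.
Codon 3: CAT His / CAC His — synonymous.
Codon 4: CAT His / AGT Ser — nonsynonymous.
Codon 5: CGG Arg / CGT Arg — synonymous.
Codon 6: AGT Ser / AGT Ser — identical.
Codon 7: GGC Gly / GGC Gly — identical.
Codon 8: CAC His / CAT His — synonymous.
Codon 9: GCT Ala / GCT Ala — identical.
Codon 10: ACC Thr / ACC Thr — identical.
Nonsynonymous differences: 2.

2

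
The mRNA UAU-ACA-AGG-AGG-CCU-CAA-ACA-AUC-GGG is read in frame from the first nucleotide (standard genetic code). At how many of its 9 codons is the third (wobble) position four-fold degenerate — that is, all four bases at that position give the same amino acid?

4

Codon 1 UAU (Tyr): third position 2-fold.
Codon 2 ACA (Thr): third position 4-fold.
Codon 3 AGG (Arg): third position 2-fold.
Codon 4 AGG (Arg): third position 2-fold.
Codon 5 CCU (Pro): third position 4-fold.
Codon 6 CAA (Gln): third position 2-fold.
Codon 7 ACA (Thr): third position 4-fold.
Codon 8 AUC (Ile): third position 3-fold.
Codon 9 GGG (Gly): third position 4-fold.
Four-fold degenerate third positions: 4.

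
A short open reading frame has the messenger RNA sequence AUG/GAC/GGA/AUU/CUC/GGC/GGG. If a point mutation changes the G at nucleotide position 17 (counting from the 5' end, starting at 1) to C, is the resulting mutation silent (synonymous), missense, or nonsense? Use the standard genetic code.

Position 17 falls in codon 6: GGC → Gly.
After the substitution the codon is GCC → Ala.
Gly ≠ Ala, so this is a missense mutation.

missense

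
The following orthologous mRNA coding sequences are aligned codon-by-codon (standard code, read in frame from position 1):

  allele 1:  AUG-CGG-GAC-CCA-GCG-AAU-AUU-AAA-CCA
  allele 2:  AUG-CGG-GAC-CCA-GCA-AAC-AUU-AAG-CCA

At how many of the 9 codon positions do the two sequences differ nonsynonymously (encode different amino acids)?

0

Codon 1: AUG Met / AUG Met — identical.
Codon 2: CGG Arg / CGG Arg — identical.
Codon 3: GAC Asp / GAC Asp — identical.
Codon 4: CCA Pro / CCA Pro — identical.
Codon 5: GCG Ala / GCA Ala — synonymous.
Codon 6: AAU Asn / AAC Asn — synonymous.
Codon 7: AUU Ile / AUU Ile — identical.
Codon 8: AAA Lys / AAG Lys — synonymous.
Codon 9: CCA Pro / CCA Pro — identical.
Nonsynonymous differences: 0.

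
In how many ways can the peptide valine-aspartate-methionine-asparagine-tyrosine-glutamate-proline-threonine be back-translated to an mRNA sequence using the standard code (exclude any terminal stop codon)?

1024

Val: 4 codons.
Asp: 2 codons.
Met: 1 codon.
Asn: 2 codons.
Tyr: 2 codons.
Glu: 2 codons.
Pro: 4 codons.
Thr: 4 codons.
4 × 2 × 1 × 2 × 2 × 2 × 4 × 4 = 1024.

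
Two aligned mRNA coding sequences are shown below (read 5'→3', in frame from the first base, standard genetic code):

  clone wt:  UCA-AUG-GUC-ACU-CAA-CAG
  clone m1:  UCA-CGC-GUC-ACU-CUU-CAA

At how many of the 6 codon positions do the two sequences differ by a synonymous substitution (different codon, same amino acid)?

Codon 1: UCA Ser / UCA Ser — identical.
Codon 2: AUG Met / CGC Arg — nonsynonymous.
Codon 3: GUC Val / GUC Val — identical.
Codon 4: ACU Thr / ACU Thr — identical.
Codon 5: CAA Gln / CUU Leu — nonsynonymous.
Codon 6: CAG Gln / CAA Gln — synonymous.
Synonymous differences: 1.

1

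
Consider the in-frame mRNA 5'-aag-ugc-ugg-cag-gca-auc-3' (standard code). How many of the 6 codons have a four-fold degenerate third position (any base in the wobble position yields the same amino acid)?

Codon 1 AAG (Lys): third position 2-fold.
Codon 2 UGC (Cys): third position 2-fold.
Codon 3 UGG (Trp): third position 1-fold.
Codon 4 CAG (Gln): third position 2-fold.
Codon 5 GCA (Ala): third position 4-fold.
Codon 6 AUC (Ile): third position 3-fold.
Four-fold degenerate third positions: 1.

1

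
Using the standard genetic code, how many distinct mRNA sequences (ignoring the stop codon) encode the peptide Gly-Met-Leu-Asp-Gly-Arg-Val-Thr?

Gly: 4 codons.
Met: 1 codon.
Leu: 6 codons.
Asp: 2 codons.
Gly: 4 codons.
Arg: 6 codons.
Val: 4 codons.
Thr: 4 codons.
4 × 1 × 6 × 2 × 4 × 6 × 4 × 4 = 18432.

18432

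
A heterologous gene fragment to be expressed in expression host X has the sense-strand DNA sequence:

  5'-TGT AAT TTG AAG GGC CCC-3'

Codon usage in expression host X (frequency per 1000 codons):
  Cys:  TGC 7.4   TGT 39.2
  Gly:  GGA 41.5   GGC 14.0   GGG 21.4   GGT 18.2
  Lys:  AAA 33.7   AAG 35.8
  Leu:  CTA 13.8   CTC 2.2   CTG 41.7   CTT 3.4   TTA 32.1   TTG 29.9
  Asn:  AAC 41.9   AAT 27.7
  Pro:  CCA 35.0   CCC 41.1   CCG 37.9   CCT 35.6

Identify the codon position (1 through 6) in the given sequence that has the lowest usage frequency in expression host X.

5

Codon 1 TGT (Cys): 39.2 per 1000.
Codon 2 AAT (Asn): 27.7 per 1000.
Codon 3 TTG (Leu): 29.9 per 1000.
Codon 4 AAG (Lys): 35.8 per 1000.
Codon 5 GGC (Gly): 14.0 per 1000.
Codon 6 CCC (Pro): 41.1 per 1000.
Lowest frequency is 14.0 at codon 5.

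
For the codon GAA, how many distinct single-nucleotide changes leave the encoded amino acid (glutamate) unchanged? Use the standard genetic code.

Position 1: none → 0 synonymous.
Position 2: none → 0 synonymous.
Position 3: GAG → 1 synonymous.
Total: 0 + 0 + 1 = 1.

1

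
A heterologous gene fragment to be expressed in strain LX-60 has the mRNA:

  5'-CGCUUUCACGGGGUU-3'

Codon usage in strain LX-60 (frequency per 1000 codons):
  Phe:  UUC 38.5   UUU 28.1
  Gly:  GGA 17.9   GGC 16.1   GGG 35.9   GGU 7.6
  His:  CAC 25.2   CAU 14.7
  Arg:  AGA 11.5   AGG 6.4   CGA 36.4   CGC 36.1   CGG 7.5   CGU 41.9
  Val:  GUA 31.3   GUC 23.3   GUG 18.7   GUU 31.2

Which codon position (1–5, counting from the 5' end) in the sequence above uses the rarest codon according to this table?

Codon 1 CGC (Arg): 36.1 per 1000.
Codon 2 UUU (Phe): 28.1 per 1000.
Codon 3 CAC (His): 25.2 per 1000.
Codon 4 GGG (Gly): 35.9 per 1000.
Codon 5 GUU (Val): 31.2 per 1000.
Lowest frequency is 25.2 at codon 3.

3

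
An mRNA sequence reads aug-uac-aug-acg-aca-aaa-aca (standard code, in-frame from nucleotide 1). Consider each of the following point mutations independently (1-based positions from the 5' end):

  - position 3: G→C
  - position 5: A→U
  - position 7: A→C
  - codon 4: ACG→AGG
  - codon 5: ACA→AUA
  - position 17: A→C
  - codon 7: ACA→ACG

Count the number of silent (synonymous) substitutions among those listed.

1

Codon 1: AUG (Met) → AUC (Ile) — missense.
Codon 2: UAC (Tyr) → UUC (Phe) — missense.
Codon 3: AUG (Met) → CUG (Leu) — missense.
Codon 4: ACG (Thr) → AGG (Arg) — missense.
Codon 5: ACA (Thr) → AUA (Ile) — missense.
Codon 6: AAA (Lys) → ACA (Thr) — missense.
Codon 7: ACA (Thr) → ACG (Thr) — synonymous.
Synonymous: 1 of 7.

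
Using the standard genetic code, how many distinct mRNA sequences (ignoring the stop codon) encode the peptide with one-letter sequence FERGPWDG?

3072

Phe: 2 codons.
Glu: 2 codons.
Arg: 6 codons.
Gly: 4 codons.
Pro: 4 codons.
Trp: 1 codon.
Asp: 2 codons.
Gly: 4 codons.
2 × 2 × 6 × 4 × 4 × 1 × 2 × 4 = 3072.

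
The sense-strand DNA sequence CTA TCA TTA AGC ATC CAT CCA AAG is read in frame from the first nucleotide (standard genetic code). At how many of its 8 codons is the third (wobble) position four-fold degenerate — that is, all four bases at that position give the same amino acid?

Codon 1 CTA (Leu): third position 4-fold.
Codon 2 TCA (Ser): third position 4-fold.
Codon 3 TTA (Leu): third position 2-fold.
Codon 4 AGC (Ser): third position 2-fold.
Codon 5 ATC (Ile): third position 3-fold.
Codon 6 CAT (His): third position 2-fold.
Codon 7 CCA (Pro): third position 4-fold.
Codon 8 AAG (Lys): third position 2-fold.
Four-fold degenerate third positions: 3.

3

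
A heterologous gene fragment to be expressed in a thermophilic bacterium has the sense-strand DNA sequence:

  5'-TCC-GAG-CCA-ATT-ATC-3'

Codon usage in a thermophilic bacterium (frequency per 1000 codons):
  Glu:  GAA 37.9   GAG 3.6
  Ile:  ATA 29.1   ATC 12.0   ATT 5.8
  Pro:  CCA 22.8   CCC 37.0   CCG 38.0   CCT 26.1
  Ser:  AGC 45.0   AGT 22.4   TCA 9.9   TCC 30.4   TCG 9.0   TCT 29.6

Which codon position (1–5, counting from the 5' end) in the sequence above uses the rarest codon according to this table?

Codon 1 TCC (Ser): 30.4 per 1000.
Codon 2 GAG (Glu): 3.6 per 1000.
Codon 3 CCA (Pro): 22.8 per 1000.
Codon 4 ATT (Ile): 5.8 per 1000.
Codon 5 ATC (Ile): 12.0 per 1000.
Lowest frequency is 3.6 at codon 2.

2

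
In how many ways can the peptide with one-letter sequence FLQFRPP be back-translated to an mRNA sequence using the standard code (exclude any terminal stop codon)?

Phe: 2 codons.
Leu: 6 codons.
Gln: 2 codons.
Phe: 2 codons.
Arg: 6 codons.
Pro: 4 codons.
Pro: 4 codons.
2 × 6 × 2 × 2 × 6 × 4 × 4 = 4608.

4608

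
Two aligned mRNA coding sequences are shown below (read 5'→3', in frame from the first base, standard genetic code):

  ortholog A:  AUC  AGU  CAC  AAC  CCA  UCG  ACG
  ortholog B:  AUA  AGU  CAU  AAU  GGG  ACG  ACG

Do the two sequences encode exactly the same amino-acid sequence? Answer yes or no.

no

Codon 1: AUC Ile / AUA Ile — synonymous.
Codon 2: AGU Ser / AGU Ser — identical.
Codon 3: CAC His / CAU His — synonymous.
Codon 4: AAC Asn / AAU Asn — synonymous.
Codon 5: CCA Pro / GGG Gly — nonsynonymous.
Codon 6: UCG Ser / ACG Thr — nonsynonymous.
Codon 7: ACG Thr / ACG Thr — identical.
Nonsynonymous differences: 2 → different protein.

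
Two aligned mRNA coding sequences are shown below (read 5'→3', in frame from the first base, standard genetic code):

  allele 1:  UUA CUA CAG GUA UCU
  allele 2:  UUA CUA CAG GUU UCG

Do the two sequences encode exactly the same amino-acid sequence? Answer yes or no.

yes

Codon 1: UUA Leu / UUA Leu — identical.
Codon 2: CUA Leu / CUA Leu — identical.
Codon 3: CAG Gln / CAG Gln — identical.
Codon 4: GUA Val / GUU Val — synonymous.
Codon 5: UCU Ser / UCG Ser — synonymous.
Nonsynonymous differences: 0 → same protein.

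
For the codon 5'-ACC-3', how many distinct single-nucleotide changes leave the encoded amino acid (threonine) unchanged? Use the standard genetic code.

Position 1: none → 0 synonymous.
Position 2: none → 0 synonymous.
Position 3: ACU, ACA, ACG → 3 synonymous.
Total: 0 + 0 + 3 = 3.

3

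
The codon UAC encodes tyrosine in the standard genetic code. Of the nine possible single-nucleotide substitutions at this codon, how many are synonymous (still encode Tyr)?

1

Position 1: none → 0 synonymous.
Position 2: none → 0 synonymous.
Position 3: UAU → 1 synonymous.
Total: 0 + 0 + 1 = 1.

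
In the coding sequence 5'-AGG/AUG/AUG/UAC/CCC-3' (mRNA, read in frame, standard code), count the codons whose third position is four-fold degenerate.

1

Codon 1 AGG (Arg): third position 2-fold.
Codon 2 AUG (Met): third position 1-fold.
Codon 3 AUG (Met): third position 1-fold.
Codon 4 UAC (Tyr): third position 2-fold.
Codon 5 CCC (Pro): third position 4-fold.
Four-fold degenerate third positions: 1.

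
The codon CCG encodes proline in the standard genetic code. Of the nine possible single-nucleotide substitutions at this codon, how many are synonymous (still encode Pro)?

3

Position 1: none → 0 synonymous.
Position 2: none → 0 synonymous.
Position 3: CCU, CCC, CCA → 3 synonymous.
Total: 0 + 0 + 3 = 3.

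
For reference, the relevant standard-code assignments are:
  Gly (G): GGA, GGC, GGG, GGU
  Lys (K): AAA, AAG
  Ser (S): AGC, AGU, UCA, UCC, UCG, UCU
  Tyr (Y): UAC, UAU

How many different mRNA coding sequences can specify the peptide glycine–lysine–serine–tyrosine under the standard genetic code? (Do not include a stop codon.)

Gly: 4 codons.
Lys: 2 codons.
Ser: 6 codons.
Tyr: 2 codons.
4 × 2 × 6 × 2 = 96.

96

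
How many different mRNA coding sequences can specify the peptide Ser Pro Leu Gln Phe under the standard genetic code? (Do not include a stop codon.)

Ser: 6 codons.
Pro: 4 codons.
Leu: 6 codons.
Gln: 2 codons.
Phe: 2 codons.
6 × 4 × 6 × 2 × 2 = 576.

576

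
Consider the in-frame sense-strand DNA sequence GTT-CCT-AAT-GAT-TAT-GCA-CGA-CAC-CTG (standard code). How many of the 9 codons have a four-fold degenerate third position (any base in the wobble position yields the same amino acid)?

5

Codon 1 GTT (Val): third position 4-fold.
Codon 2 CCT (Pro): third position 4-fold.
Codon 3 AAT (Asn): third position 2-fold.
Codon 4 GAT (Asp): third position 2-fold.
Codon 5 TAT (Tyr): third position 2-fold.
Codon 6 GCA (Ala): third position 4-fold.
Codon 7 CGA (Arg): third position 4-fold.
Codon 8 CAC (His): third position 2-fold.
Codon 9 CTG (Leu): third position 4-fold.
Four-fold degenerate third positions: 5.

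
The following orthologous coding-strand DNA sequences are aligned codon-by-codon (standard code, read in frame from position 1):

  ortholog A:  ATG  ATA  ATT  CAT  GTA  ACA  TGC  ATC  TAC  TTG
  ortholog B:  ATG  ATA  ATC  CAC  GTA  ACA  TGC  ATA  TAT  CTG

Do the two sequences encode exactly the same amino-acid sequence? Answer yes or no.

Codon 1: ATG Met / ATG Met — identical.
Codon 2: ATA Ile / ATA Ile — identical.
Codon 3: ATT Ile / ATC Ile — synonymous.
Codon 4: CAT His / CAC His — synonymous.
Codon 5: GTA Val / GTA Val — identical.
Codon 6: ACA Thr / ACA Thr — identical.
Codon 7: TGC Cys / TGC Cys — identical.
Codon 8: ATC Ile / ATA Ile — synonymous.
Codon 9: TAC Tyr / TAT Tyr — synonymous.
Codon 10: TTG Leu / CTG Leu — synonymous.
Nonsynonymous differences: 0 → same protein.

yes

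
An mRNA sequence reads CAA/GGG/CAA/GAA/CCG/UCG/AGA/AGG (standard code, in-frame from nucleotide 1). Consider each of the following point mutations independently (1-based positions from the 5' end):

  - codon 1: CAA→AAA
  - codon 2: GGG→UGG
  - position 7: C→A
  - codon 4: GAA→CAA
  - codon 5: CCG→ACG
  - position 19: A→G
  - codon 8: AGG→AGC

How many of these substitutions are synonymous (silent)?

Codon 1: CAA (Gln) → AAA (Lys) — missense.
Codon 2: GGG (Gly) → UGG (Trp) — missense.
Codon 3: CAA (Gln) → AAA (Lys) — missense.
Codon 4: GAA (Glu) → CAA (Gln) — missense.
Codon 5: CCG (Pro) → ACG (Thr) — missense.
Codon 7: AGA (Arg) → GGA (Gly) — missense.
Codon 8: AGG (Arg) → AGC (Ser) — missense.
Synonymous: 0 of 7.

0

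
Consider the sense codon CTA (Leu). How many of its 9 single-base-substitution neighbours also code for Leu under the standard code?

Position 1: TTA → 1 synonymous.
Position 2: none → 0 synonymous.
Position 3: CTT, CTC, CTG → 3 synonymous.
Total: 1 + 0 + 3 = 4.

4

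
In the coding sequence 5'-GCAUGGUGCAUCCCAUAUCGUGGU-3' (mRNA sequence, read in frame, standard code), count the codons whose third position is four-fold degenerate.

4

Codon 1 GCA (Ala): third position 4-fold.
Codon 2 UGG (Trp): third position 1-fold.
Codon 3 UGC (Cys): third position 2-fold.
Codon 4 AUC (Ile): third position 3-fold.
Codon 5 CCA (Pro): third position 4-fold.
Codon 6 UAU (Tyr): third position 2-fold.
Codon 7 CGU (Arg): third position 4-fold.
Codon 8 GGU (Gly): third position 4-fold.
Four-fold degenerate third positions: 4.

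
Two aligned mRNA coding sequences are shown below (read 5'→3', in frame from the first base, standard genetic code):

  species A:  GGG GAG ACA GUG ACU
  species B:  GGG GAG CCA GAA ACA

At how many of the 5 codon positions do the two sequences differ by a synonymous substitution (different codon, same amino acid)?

1

Codon 1: GGG Gly / GGG Gly — identical.
Codon 2: GAG Glu / GAG Glu — identical.
Codon 3: ACA Thr / CCA Pro — nonsynonymous.
Codon 4: GUG Val / GAA Glu — nonsynonymous.
Codon 5: ACU Thr / ACA Thr — synonymous.
Synonymous differences: 1.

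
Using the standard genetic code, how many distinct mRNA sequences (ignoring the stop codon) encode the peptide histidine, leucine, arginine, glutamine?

His: 2 codons.
Leu: 6 codons.
Arg: 6 codons.
Gln: 2 codons.
2 × 6 × 6 × 2 = 144.

144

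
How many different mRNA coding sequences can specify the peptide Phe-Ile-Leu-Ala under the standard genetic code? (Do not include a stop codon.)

144

Phe: 2 codons.
Ile: 3 codons.
Leu: 6 codons.
Ala: 4 codons.
2 × 3 × 6 × 4 = 144.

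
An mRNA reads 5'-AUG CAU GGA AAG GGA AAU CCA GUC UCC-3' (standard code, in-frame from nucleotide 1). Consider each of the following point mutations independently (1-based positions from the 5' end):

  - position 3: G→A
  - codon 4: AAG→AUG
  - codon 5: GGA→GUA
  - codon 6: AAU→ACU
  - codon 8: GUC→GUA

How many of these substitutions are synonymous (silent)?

Codon 1: AUG (Met) → AUA (Ile) — missense.
Codon 4: AAG (Lys) → AUG (Met) — missense.
Codon 5: GGA (Gly) → GUA (Val) — missense.
Codon 6: AAU (Asn) → ACU (Thr) — missense.
Codon 8: GUC (Val) → GUA (Val) — synonymous.
Synonymous: 1 of 5.

1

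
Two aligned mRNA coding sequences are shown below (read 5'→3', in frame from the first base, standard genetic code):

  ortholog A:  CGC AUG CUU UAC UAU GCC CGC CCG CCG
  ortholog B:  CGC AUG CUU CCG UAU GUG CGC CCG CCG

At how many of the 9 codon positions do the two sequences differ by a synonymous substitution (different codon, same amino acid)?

Codon 1: CGC Arg / CGC Arg — identical.
Codon 2: AUG Met / AUG Met — identical.
Codon 3: CUU Leu / CUU Leu — identical.
Codon 4: UAC Tyr / CCG Pro — nonsynonymous.
Codon 5: UAU Tyr / UAU Tyr — identical.
Codon 6: GCC Ala / GUG Val — nonsynonymous.
Codon 7: CGC Arg / CGC Arg — identical.
Codon 8: CCG Pro / CCG Pro — identical.
Codon 9: CCG Pro / CCG Pro — identical.
Synonymous differences: 0.

0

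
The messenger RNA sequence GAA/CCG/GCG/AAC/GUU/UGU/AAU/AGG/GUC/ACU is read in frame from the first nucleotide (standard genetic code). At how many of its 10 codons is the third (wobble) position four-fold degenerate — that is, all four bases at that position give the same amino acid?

Codon 1 GAA (Glu): third position 2-fold.
Codon 2 CCG (Pro): third position 4-fold.
Codon 3 GCG (Ala): third position 4-fold.
Codon 4 AAC (Asn): third position 2-fold.
Codon 5 GUU (Val): third position 4-fold.
Codon 6 UGU (Cys): third position 2-fold.
Codon 7 AAU (Asn): third position 2-fold.
Codon 8 AGG (Arg): third position 2-fold.
Codon 9 GUC (Val): third position 4-fold.
Codon 10 ACU (Thr): third position 4-fold.
Four-fold degenerate third positions: 5.

5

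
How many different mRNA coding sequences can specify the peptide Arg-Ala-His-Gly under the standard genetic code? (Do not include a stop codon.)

192

Arg: 6 codons.
Ala: 4 codons.
His: 2 codons.
Gly: 4 codons.
6 × 4 × 2 × 4 = 192.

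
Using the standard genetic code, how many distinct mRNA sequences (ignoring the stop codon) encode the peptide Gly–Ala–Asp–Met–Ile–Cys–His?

384

Gly: 4 codons.
Ala: 4 codons.
Asp: 2 codons.
Met: 1 codon.
Ile: 3 codons.
Cys: 2 codons.
His: 2 codons.
4 × 4 × 2 × 1 × 3 × 2 × 2 = 384.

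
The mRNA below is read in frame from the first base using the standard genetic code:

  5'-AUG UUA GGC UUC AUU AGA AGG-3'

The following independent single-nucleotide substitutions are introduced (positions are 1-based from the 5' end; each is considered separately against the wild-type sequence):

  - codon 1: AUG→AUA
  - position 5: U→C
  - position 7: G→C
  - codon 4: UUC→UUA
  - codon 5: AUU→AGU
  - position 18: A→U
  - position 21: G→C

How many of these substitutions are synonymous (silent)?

0

Codon 1: AUG (Met) → AUA (Ile) — missense.
Codon 2: UUA (Leu) → UCA (Ser) — missense.
Codon 3: GGC (Gly) → CGC (Arg) — missense.
Codon 4: UUC (Phe) → UUA (Leu) — missense.
Codon 5: AUU (Ile) → AGU (Ser) — missense.
Codon 6: AGA (Arg) → AGU (Ser) — missense.
Codon 7: AGG (Arg) → AGC (Ser) — missense.
Synonymous: 0 of 7.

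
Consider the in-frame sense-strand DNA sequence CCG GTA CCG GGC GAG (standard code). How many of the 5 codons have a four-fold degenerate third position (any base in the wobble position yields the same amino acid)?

Codon 1 CCG (Pro): third position 4-fold.
Codon 2 GTA (Val): third position 4-fold.
Codon 3 CCG (Pro): third position 4-fold.
Codon 4 GGC (Gly): third position 4-fold.
Codon 5 GAG (Glu): third position 2-fold.
Four-fold degenerate third positions: 4.

4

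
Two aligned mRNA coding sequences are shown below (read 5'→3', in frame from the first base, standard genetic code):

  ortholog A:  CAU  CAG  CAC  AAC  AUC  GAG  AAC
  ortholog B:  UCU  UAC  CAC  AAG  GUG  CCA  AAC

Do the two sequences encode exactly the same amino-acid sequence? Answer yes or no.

no

Codon 1: CAU His / UCU Ser — nonsynonymous.
Codon 2: CAG Gln / UAC Tyr — nonsynonymous.
Codon 3: CAC His / CAC His — identical.
Codon 4: AAC Asn / AAG Lys — nonsynonymous.
Codon 5: AUC Ile / GUG Val — nonsynonymous.
Codon 6: GAG Glu / CCA Pro — nonsynonymous.
Codon 7: AAC Asn / AAC Asn — identical.
Nonsynonymous differences: 5 → different protein.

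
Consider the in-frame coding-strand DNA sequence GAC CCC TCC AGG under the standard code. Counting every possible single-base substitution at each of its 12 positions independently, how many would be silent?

9

Codon 1 (GAC, Asp): 1 synonymous substitution.
Codon 2 (CCC, Pro): 3 synonymous substitutions.
Codon 3 (TCC, Ser): 3 synonymous substitutions.
Codon 4 (AGG, Arg): 2 synonymous substitutions.
Total: 1 + 3 + 3 + 2 = 9.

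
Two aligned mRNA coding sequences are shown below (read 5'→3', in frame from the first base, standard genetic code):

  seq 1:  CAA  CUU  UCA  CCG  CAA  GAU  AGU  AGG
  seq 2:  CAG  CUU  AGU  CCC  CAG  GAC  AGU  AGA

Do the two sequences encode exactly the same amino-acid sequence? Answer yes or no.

Codon 1: CAA Gln / CAG Gln — synonymous.
Codon 2: CUU Leu / CUU Leu — identical.
Codon 3: UCA Ser / AGU Ser — synonymous.
Codon 4: CCG Pro / CCC Pro — synonymous.
Codon 5: CAA Gln / CAG Gln — synonymous.
Codon 6: GAU Asp / GAC Asp — synonymous.
Codon 7: AGU Ser / AGU Ser — identical.
Codon 8: AGG Arg / AGA Arg — synonymous.
Nonsynonymous differences: 0 → same protein.

yes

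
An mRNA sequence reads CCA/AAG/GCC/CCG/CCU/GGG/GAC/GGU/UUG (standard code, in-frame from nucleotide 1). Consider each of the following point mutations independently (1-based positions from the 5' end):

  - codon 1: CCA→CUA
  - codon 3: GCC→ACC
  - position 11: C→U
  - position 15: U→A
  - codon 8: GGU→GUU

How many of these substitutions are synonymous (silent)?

Codon 1: CCA (Pro) → CUA (Leu) — missense.
Codon 3: GCC (Ala) → ACC (Thr) — missense.
Codon 4: CCG (Pro) → CUG (Leu) — missense.
Codon 5: CCU (Pro) → CCA (Pro) — synonymous.
Codon 8: GGU (Gly) → GUU (Val) — missense.
Synonymous: 1 of 5.

1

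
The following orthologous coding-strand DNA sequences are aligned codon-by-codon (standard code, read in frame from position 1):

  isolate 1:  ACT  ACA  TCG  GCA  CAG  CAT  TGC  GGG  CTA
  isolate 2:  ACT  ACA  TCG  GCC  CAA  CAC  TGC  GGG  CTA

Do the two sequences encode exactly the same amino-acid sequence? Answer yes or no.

yes

Codon 1: ACT Thr / ACT Thr — identical.
Codon 2: ACA Thr / ACA Thr — identical.
Codon 3: TCG Ser / TCG Ser — identical.
Codon 4: GCA Ala / GCC Ala — synonymous.
Codon 5: CAG Gln / CAA Gln — synonymous.
Codon 6: CAT His / CAC His — synonymous.
Codon 7: TGC Cys / TGC Cys — identical.
Codon 8: GGG Gly / GGG Gly — identical.
Codon 9: CTA Leu / CTA Leu — identical.
Nonsynonymous differences: 0 → same protein.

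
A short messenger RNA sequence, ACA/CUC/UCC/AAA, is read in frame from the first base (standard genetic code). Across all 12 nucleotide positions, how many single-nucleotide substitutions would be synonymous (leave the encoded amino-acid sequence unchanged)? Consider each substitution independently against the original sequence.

Codon 1 (ACA, Thr): 3 synonymous substitutions.
Codon 2 (CUC, Leu): 3 synonymous substitutions.
Codon 3 (UCC, Ser): 3 synonymous substitutions.
Codon 4 (AAA, Lys): 1 synonymous substitution.
Total: 3 + 3 + 3 + 1 = 10.

10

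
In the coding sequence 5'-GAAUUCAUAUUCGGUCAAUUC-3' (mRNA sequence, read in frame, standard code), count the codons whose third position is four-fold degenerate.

Codon 1 GAA (Glu): third position 2-fold.
Codon 2 UUC (Phe): third position 2-fold.
Codon 3 AUA (Ile): third position 3-fold.
Codon 4 UUC (Phe): third position 2-fold.
Codon 5 GGU (Gly): third position 4-fold.
Codon 6 CAA (Gln): third position 2-fold.
Codon 7 UUC (Phe): third position 2-fold.
Four-fold degenerate third positions: 1.

1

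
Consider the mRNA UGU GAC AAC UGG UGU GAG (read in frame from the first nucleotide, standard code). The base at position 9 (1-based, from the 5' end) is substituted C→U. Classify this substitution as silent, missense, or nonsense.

silent

Position 9 falls in codon 3: AAC → Asn.
After the substitution the codon is AAU → Asn.
Both encode Asn, so the change is synonymous.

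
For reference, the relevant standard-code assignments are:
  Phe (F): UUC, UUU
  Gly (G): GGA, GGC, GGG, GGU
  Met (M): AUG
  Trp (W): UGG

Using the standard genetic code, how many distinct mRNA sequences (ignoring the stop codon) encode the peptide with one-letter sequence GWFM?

8

Gly: 4 codons.
Trp: 1 codon.
Phe: 2 codons.
Met: 1 codon.
4 × 1 × 2 × 1 = 8.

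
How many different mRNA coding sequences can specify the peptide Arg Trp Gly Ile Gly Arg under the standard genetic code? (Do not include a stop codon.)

1728

Arg: 6 codons.
Trp: 1 codon.
Gly: 4 codons.
Ile: 3 codons.
Gly: 4 codons.
Arg: 6 codons.
6 × 1 × 4 × 3 × 4 × 6 = 1728.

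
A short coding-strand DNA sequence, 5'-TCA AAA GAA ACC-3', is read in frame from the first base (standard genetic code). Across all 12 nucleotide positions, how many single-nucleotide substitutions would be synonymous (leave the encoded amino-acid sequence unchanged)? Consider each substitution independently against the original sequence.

Codon 1 (TCA, Ser): 3 synonymous substitutions.
Codon 2 (AAA, Lys): 1 synonymous substitution.
Codon 3 (GAA, Glu): 1 synonymous substitution.
Codon 4 (ACC, Thr): 3 synonymous substitutions.
Total: 3 + 1 + 1 + 3 = 8.

8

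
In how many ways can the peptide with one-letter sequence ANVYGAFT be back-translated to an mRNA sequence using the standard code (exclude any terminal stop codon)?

Ala: 4 codons.
Asn: 2 codons.
Val: 4 codons.
Tyr: 2 codons.
Gly: 4 codons.
Ala: 4 codons.
Phe: 2 codons.
Thr: 4 codons.
4 × 2 × 4 × 2 × 4 × 4 × 2 × 4 = 8192.

8192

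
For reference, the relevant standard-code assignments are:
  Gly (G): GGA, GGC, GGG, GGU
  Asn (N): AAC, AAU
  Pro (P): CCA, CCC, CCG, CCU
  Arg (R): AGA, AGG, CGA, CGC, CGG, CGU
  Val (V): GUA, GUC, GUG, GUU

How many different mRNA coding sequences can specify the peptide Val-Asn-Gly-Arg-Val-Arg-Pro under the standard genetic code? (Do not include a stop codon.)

Val: 4 codons.
Asn: 2 codons.
Gly: 4 codons.
Arg: 6 codons.
Val: 4 codons.
Arg: 6 codons.
Pro: 4 codons.
4 × 2 × 4 × 6 × 4 × 6 × 4 = 18432.

18432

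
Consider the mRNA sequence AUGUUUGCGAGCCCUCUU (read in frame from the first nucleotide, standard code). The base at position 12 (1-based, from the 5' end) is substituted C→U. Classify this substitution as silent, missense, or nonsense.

silent

Position 12 falls in codon 4: AGC → Ser.
After the substitution the codon is AGU → Ser.
Both encode Ser, so the change is synonymous.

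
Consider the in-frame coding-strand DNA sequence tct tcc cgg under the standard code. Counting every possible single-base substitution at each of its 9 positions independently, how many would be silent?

10

Codon 1 (TCT, Ser): 3 synonymous substitutions.
Codon 2 (TCC, Ser): 3 synonymous substitutions.
Codon 3 (CGG, Arg): 4 synonymous substitutions.
Total: 3 + 3 + 4 = 10.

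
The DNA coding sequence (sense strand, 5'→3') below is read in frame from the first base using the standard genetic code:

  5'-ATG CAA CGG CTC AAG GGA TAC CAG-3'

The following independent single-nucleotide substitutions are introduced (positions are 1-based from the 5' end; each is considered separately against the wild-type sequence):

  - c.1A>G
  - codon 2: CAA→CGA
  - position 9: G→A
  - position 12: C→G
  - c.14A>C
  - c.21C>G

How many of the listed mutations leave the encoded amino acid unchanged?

2

Codon 1: ATG (Met) → GTG (Val) — missense.
Codon 2: CAA (Gln) → CGA (Arg) — missense.
Codon 3: CGG (Arg) → CGA (Arg) — synonymous.
Codon 4: CTC (Leu) → CTG (Leu) — synonymous.
Codon 5: AAG (Lys) → ACG (Thr) — missense.
Codon 7: TAC (Tyr) → TAG (Stop) — nonsense.
Synonymous: 2 of 6.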